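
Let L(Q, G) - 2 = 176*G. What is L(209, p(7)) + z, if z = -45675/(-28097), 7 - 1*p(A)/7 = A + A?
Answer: -242206659/28097 ≈ -8620.4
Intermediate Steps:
p(A) = 49 - 14*A (p(A) = 49 - 7*(A + A) = 49 - 14*A)
L(Q, G) = 2 + 176*G
z = 45675/28097 (z = -45675*(-1/28097) = 45675/28097 ≈ 1.6256)
L(209, p(7)) + z = (2 + 176*(49 - 14*7)) + 45675/28097 = (2 + 176*(49 - 98)) + 45675/28097 = (2 + 176*(-49)) + 45675/28097 = (2 - 8624) + 45675/28097 = -8622 + 45675/28097 = -242206659/28097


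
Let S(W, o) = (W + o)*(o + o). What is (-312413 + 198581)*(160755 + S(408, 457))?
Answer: -108295780680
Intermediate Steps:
S(W, o) = 2*o*(W + o) (S(W, o) = (W + o)*(2*o) = 2*o*(W + o))
(-312413 + 198581)*(160755 + S(408, 457)) = (-312413 + 198581)*(160755 + 2*457*(408 + 457)) = -113832*(160755 + 2*457*865) = -113832*(160755 + 790610) = -113832*951365 = -108295780680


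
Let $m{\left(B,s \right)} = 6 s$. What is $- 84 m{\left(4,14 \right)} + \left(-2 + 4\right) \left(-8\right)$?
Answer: $-7072$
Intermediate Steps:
$- 84 m{\left(4,14 \right)} + \left(-2 + 4\right) \left(-8\right) = - 84 \cdot 6 \cdot 14 + \left(-2 + 4\right) \left(-8\right) = \left(-84\right) 84 + 2 \left(-8\right) = -7056 - 16 = -7072$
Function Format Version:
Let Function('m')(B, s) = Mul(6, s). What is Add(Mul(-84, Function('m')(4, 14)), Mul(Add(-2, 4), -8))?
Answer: -7072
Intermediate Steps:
Add(Mul(-84, Function('m')(4, 14)), Mul(Add(-2, 4), -8)) = Add(Mul(-84, Mul(6, 14)), Mul(Add(-2, 4), -8)) = Add(Mul(-84, 84), Mul(2, -8)) = Add(-7056, -16) = -7072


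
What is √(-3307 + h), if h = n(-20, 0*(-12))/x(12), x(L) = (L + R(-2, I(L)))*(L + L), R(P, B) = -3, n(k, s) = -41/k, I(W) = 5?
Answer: I*√428585970/360 ≈ 57.506*I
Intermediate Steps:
x(L) = 2*L*(-3 + L) (x(L) = (L - 3)*(L + L) = (-3 + L)*(2*L) = 2*L*(-3 + L))
h = 41/4320 (h = (-41/(-20))/((2*12*(-3 + 12))) = (-41*(-1/20))/((2*12*9)) = (41/20)/216 = (41/20)*(1/216) = 41/4320 ≈ 0.0094907)
√(-3307 + h) = √(-3307 + 41/4320) = √(-14286199/4320) = I*√428585970/360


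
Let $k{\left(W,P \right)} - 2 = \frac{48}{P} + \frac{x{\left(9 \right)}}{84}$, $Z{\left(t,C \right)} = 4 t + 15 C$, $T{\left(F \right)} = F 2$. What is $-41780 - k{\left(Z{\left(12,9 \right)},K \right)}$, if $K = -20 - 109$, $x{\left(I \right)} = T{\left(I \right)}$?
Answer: $- \frac{25152669}{602} \approx -41782.0$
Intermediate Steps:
$T{\left(F \right)} = 2 F$
$x{\left(I \right)} = 2 I$
$K = -129$ ($K = -20 - 109 = -129$)
$k{\left(W,P \right)} = \frac{31}{14} + \frac{48}{P}$ ($k{\left(W,P \right)} = 2 + \left(\frac{48}{P} + \frac{2 \cdot 9}{84}\right) = 2 + \left(\frac{48}{P} + 18 \cdot \frac{1}{84}\right) = 2 + \left(\frac{48}{P} + \frac{3}{14}\right) = 2 + \left(\frac{3}{14} + \frac{48}{P}\right) = \frac{31}{14} + \frac{48}{P}$)
$-41780 - k{\left(Z{\left(12,9 \right)},K \right)} = -41780 - \left(\frac{31}{14} + \frac{48}{-129}\right) = -41780 - \left(\frac{31}{14} + 48 \left(- \frac{1}{129}\right)\right) = -41780 - \left(\frac{31}{14} - \frac{16}{43}\right) = -41780 - \frac{1109}{602} = - \frac{25152669}{602}$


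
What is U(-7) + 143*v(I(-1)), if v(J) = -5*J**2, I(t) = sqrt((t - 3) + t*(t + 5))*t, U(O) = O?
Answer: 5713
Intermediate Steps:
I(t) = t*sqrt(-3 + t + t*(5 + t)) (I(t) = sqrt((-3 + t) + t*(5 + t))*t = sqrt(-3 + t + t*(5 + t))*t = t*sqrt(-3 + t + t*(5 + t)))
U(-7) + 143*v(I(-1)) = -7 + 143*(-5*(-sqrt(-3 + (-1)**2 + 6*(-1)))**2) = -7 + 143*(-5*(-sqrt(-3 + 1 - 6))**2) = -7 + 143*(-5*(-sqrt(-8))**2) = -7 + 143*(-5*(-2*I*sqrt(2))**2) = -7 + 143*(-5*(-8)) = -7 + 143*40 = -7 + 5720 = 5713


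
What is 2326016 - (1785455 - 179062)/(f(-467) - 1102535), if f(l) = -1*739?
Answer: 2566234582777/1103274 ≈ 2.3260e+6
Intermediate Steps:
f(l) = -739
2326016 - (1785455 - 179062)/(f(-467) - 1102535) = 2326016 - (1785455 - 179062)/(-739 - 1102535) = 2326016 - 1606393/(-1103274) = 2326016 - 1606393*(-1)/1103274 = 2326016 - 1*(-1606393/1103274) = 2326016 + 1606393/1103274 = 2566234582777/1103274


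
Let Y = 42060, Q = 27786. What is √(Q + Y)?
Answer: √69846 ≈ 264.28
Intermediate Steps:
√(Q + Y) = √(27786 + 42060) = √69846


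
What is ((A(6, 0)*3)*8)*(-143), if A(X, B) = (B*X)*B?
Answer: 0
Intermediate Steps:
A(X, B) = X*B**2
((A(6, 0)*3)*8)*(-143) = (((6*0**2)*3)*8)*(-143) = (((6*0)*3)*8)*(-143) = ((0*3)*8)*(-143) = (0*8)*(-143) = 0*(-143) = 0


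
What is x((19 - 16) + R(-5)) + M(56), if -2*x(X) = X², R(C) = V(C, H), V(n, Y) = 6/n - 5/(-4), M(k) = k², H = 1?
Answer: 2505079/800 ≈ 3131.3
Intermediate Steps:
V(n, Y) = 5/4 + 6/n (V(n, Y) = 6/n - 5*(-¼) = 6/n + 5/4 = 5/4 + 6/n)
R(C) = 5/4 + 6/C
x(X) = -X²/2
x((19 - 16) + R(-5)) + M(56) = -((19 - 16) + (5/4 + 6/(-5)))²/2 + 56² = -(3 + (5/4 + 6*(-⅕)))²/2 + 3136 = -(3 + (5/4 - 6/5))²/2 + 3136 = -(3 + 1/20)²/2 + 3136 = -(61/20)²/2 + 3136 = -½*3721/400 + 3136 = -3721/800 + 3136 = 2505079/800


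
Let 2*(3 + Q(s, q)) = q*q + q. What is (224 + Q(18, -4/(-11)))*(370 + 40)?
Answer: 10976110/121 ≈ 90712.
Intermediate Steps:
Q(s, q) = -3 + q/2 + q²/2 (Q(s, q) = -3 + (q*q + q)/2 = -3 + (q² + q)/2 = -3 + (q + q²)/2 = -3 + (q/2 + q²/2) = -3 + q/2 + q²/2)
(224 + Q(18, -4/(-11)))*(370 + 40) = (224 + (-3 + (-4/(-11))/2 + (-4/(-11))²/2))*(370 + 40) = (224 + (-3 + (-4*(-1/11))/2 + (-4*(-1/11))²/2))*410 = (224 + (-3 + (½)*(4/11) + (4/11)²/2))*410 = (224 + (-3 + 2/11 + (½)*(16/121)))*410 = (224 + (-3 + 2/11 + 8/121))*410 = (224 - 333/121)*410 = (26771/121)*410 = 10976110/121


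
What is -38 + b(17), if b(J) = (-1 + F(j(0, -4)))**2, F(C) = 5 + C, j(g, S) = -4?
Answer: -38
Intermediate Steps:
b(J) = 0 (b(J) = (-1 + (5 - 4))**2 = (-1 + 1)**2 = 0**2 = 0)
-38 + b(17) = -38 + 0 = -38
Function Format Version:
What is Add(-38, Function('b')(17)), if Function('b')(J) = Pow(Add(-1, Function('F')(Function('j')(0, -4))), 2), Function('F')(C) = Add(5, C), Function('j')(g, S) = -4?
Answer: -38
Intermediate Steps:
Function('b')(J) = 0 (Function('b')(J) = Pow(Add(-1, Add(5, -4)), 2) = Pow(Add(-1, 1), 2) = Pow(0, 2) = 0)
Add(-38, Function('b')(17)) = Add(-38, 0) = -38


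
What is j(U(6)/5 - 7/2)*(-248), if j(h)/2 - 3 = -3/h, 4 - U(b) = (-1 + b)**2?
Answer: -129456/77 ≈ -1681.2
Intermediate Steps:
U(b) = 4 - (-1 + b)**2
j(h) = 6 - 6/h (j(h) = 6 + 2*(-3/h) = 6 - 6/h)
j(U(6)/5 - 7/2)*(-248) = (6 - 6/((4 - (-1 + 6)**2)/5 - 7/2))*(-248) = (6 - 6/((4 - 1*5**2)*(1/5) - 7*1/2))*(-248) = (6 - 6/((4 - 1*25)*(1/5) - 7/2))*(-248) = (6 - 6/((4 - 25)*(1/5) - 7/2))*(-248) = (6 - 6/(-21*1/5 - 7/2))*(-248) = (6 - 6/(-21/5 - 7/2))*(-248) = (6 - 6/(-77/10))*(-248) = (6 - 6*(-10/77))*(-248) = (6 + 60/77)*(-248) = (522/77)*(-248) = -129456/77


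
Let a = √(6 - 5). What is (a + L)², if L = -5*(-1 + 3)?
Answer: 81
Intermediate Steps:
L = -10 (L = -5*2 = -10)
a = 1 (a = √1 = 1)
(a + L)² = (1 - 10)² = (-9)² = 81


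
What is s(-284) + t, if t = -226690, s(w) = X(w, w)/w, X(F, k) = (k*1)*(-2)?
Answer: -226692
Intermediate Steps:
X(F, k) = -2*k (X(F, k) = k*(-2) = -2*k)
s(w) = -2 (s(w) = (-2*w)/w = -2)
s(-284) + t = -2 - 226690 = -226692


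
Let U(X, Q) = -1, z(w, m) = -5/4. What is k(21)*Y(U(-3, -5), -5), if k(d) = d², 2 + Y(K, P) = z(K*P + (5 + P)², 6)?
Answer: -5733/4 ≈ -1433.3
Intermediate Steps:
z(w, m) = -5/4 (z(w, m) = -5*¼ = -5/4)
Y(K, P) = -13/4 (Y(K, P) = -2 - 5/4 = -13/4)
k(21)*Y(U(-3, -5), -5) = 21²*(-13/4) = 441*(-13/4) = -5733/4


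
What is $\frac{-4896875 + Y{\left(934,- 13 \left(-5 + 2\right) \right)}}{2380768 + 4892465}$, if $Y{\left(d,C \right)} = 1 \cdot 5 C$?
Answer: $- \frac{4896680}{7273233} \approx -0.67325$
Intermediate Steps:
$Y{\left(d,C \right)} = 5 C$
$\frac{-4896875 + Y{\left(934,- 13 \left(-5 + 2\right) \right)}}{2380768 + 4892465} = \frac{-4896875 + 5 \left(- 13 \left(-5 + 2\right)\right)}{2380768 + 4892465} = \frac{-4896875 + 5 \left(\left(-13\right) \left(-3\right)\right)}{7273233} = \left(-4896875 + 5 \cdot 39\right) \frac{1}{7273233} = \left(-4896875 + 195\right) \frac{1}{7273233} = \left(-4896680\right) \frac{1}{7273233} = - \frac{4896680}{7273233}$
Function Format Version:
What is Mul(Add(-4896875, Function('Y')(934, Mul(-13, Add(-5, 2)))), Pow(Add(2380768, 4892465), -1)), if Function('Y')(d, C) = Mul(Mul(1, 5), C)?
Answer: Rational(-4896680, 7273233) ≈ -0.67325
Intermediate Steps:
Function('Y')(d, C) = Mul(5, C)
Mul(Add(-4896875, Function('Y')(934, Mul(-13, Add(-5, 2)))), Pow(Add(2380768, 4892465), -1)) = Mul(Add(-4896875, Mul(5, Mul(-13, Add(-5, 2)))), Pow(Add(2380768, 4892465), -1)) = Mul(Add(-4896875, Mul(5, Mul(-13, -3))), Pow(7273233, -1)) = Mul(Add(-4896875, Mul(5, 39)), Rational(1, 7273233)) = Mul(Add(-4896875, 195), Rational(1, 7273233)) = Mul(-4896680, Rational(1, 7273233)) = Rational(-4896680, 7273233)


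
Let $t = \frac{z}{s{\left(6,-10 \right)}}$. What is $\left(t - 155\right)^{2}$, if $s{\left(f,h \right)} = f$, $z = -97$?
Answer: $\frac{1054729}{36} \approx 29298.0$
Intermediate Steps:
$t = - \frac{97}{6} \approx -16.167$
$\left(t - 155\right)^{2} = \left(- \frac{97}{6} - 155\right)^{2} = \left(- \frac{1027}{6}\right)^{2} = \frac{1054729}{36}$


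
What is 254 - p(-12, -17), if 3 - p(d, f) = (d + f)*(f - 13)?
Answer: 1121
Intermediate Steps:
p(d, f) = 3 - (-13 + f)*(d + f) (p(d, f) = 3 - (d + f)*(f - 13) = 3 - (d + f)*(-13 + f) = 3 - (-13 + f)*(d + f))
254 - p(-12, -17) = 254 - (3 - 1*(-17)² + 13*(-12) + 13*(-17) - 1*(-12)*(-17)) = 254 - (3 - 1*289 - 156 - 221 - 204) = 254 - (3 - 289 - 156 - 221 - 204) = 254 - 1*(-867) = 254 + 867 = 1121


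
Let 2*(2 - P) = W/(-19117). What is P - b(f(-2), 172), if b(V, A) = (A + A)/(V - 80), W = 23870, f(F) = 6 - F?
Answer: 181936/24579 ≈ 7.4021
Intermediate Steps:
P = 7167/2731 (P = 2 - 11935/(-19117) = 2 - 11935*(-1)/19117 = 2 - 1/2*(-3410/2731) = 2 + 1705/2731 = 7167/2731 ≈ 2.6243)
b(V, A) = 2*A/(-80 + V) (b(V, A) = (2*A)/(-80 + V) = 2*A/(-80 + V))
P - b(f(-2), 172) = 7167/2731 - 2*172/(-80 + (6 - 1*(-2))) = 7167/2731 - 2*172/(-80 + (6 + 2)) = 7167/2731 - 2*172/(-80 + 8) = 7167/2731 - 2*172/(-72) = 7167/2731 - 2*172*(-1)/72 = 7167/2731 - 1*(-43/9) = 7167/2731 + 43/9 = 181936/24579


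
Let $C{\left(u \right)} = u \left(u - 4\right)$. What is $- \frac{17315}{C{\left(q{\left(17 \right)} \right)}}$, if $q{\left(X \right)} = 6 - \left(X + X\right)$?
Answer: $- \frac{17315}{896} \approx -19.325$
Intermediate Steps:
$q{\left(X \right)} = 6 - 2 X$
$C{\left(u \right)} = u \left(-4 + u\right)$
$- \frac{17315}{C{\left(q{\left(17 \right)} \right)}} = - \frac{17315}{\left(6 - 34\right) \left(-4 + \left(6 - 34\right)\right)} = - \frac{17315}{\left(-28\right) \left(-4 - 28\right)} = - \frac{17315}{\left(-28\right) \left(-32\right)} = - \frac{17315}{896}$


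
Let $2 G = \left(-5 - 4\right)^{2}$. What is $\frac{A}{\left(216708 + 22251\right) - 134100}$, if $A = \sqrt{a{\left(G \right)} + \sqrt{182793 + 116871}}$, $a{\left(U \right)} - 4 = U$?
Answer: $\frac{\sqrt{178 + 48 \sqrt{2081}}}{209718} \approx 0.00023202$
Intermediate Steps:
$G = \frac{81}{2}$ ($G = \frac{\left(-5 - 4\right)^{2}}{2} = \frac{\left(-9\right)^{2}}{2} = \frac{1}{2} \cdot 81 = \frac{81}{2} \approx 40.5$)
$a{\left(U \right)} = 4 + U$
$A = \sqrt{\frac{89}{2} + 12 \sqrt{2081}}$ ($A = \sqrt{\left(4 + \frac{81}{2}\right) + \sqrt{182793 + 116871}} = \sqrt{\frac{89}{2} + \sqrt{299664}} = \sqrt{\frac{89}{2} + 12 \sqrt{2081}} \approx 24.329$)
$\frac{A}{\left(216708 + 22251\right) - 134100} = \frac{\frac{1}{2} \sqrt{178 + 48 \sqrt{2081}}}{\left(216708 + 22251\right) - 134100} = \frac{\frac{1}{2} \sqrt{178 + 48 \sqrt{2081}}}{238959 - 134100} = \frac{\frac{1}{2} \sqrt{178 + 48 \sqrt{2081}}}{104859} = \frac{\sqrt{178 + 48 \sqrt{2081}}}{2} \cdot \frac{1}{104859} = \frac{\sqrt{178 + 48 \sqrt{2081}}}{209718}$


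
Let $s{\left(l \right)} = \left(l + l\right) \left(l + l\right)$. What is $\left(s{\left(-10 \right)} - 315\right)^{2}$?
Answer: $7225$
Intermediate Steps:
$s{\left(l \right)} = 4 l^{2}$ ($s{\left(l \right)} = 2 l 2 l = 4 l^{2}$)
$\left(s{\left(-10 \right)} - 315\right)^{2} = \left(4 \left(-10\right)^{2} - 315\right)^{2} = \left(4 \cdot 100 - 315\right)^{2} = \left(400 - 315\right)^{2} = 85^{2} = 7225$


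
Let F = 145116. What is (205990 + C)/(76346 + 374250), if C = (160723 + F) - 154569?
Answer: 89315/112649 ≈ 0.79286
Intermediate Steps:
C = 151270 (C = (160723 + 145116) - 154569 = 305839 - 154569 = 151270)
(205990 + C)/(76346 + 374250) = (205990 + 151270)/(76346 + 374250) = 357260/450596 = 357260*(1/450596) = 89315/112649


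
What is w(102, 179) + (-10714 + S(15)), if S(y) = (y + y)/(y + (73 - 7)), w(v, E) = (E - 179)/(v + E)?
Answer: -289268/27 ≈ -10714.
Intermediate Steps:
w(v, E) = (-179 + E)/(E + v)
S(y) = 2*y/(66 + y) (S(y) = (2*y)/(y + 66) = (2*y)/(66 + y) = 2*y/(66 + y))
w(102, 179) + (-10714 + S(15)) = (-179 + 179)/(179 + 102) + (-10714 + 2*15/(66 + 15)) = 0/281 + (-10714 + 2*15/81) = (1/281)*0 + (-10714 + 2*15*(1/81)) = 0 + (-10714 + 10/27) = 0 - 289268/27 = -289268/27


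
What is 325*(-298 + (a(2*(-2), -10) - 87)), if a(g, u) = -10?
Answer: -128375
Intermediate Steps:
325*(-298 + (a(2*(-2), -10) - 87)) = 325*(-298 + (-10 - 87)) = 325*(-298 - 97) = 325*(-395) = -128375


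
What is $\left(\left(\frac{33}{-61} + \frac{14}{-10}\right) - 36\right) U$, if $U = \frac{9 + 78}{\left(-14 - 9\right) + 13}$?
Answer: $\frac{503382}{1525} \approx 330.09$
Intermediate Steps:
$U = - \frac{87}{10}$ ($U = \frac{87}{\left(-14 - 9\right) + 13} = \frac{87}{-23 + 13} = \frac{87}{-10} = 87 \left(- \frac{1}{10}\right) = - \frac{87}{10} \approx -8.7$)
$\left(\left(\frac{33}{-61} + \frac{14}{-10}\right) - 36\right) U = \left(\left(\frac{33}{-61} + \frac{14}{-10}\right) - 36\right) \left(- \frac{87}{10}\right) = \left(\left(33 \left(- \frac{1}{61}\right) + 14 \left(- \frac{1}{10}\right)\right) - 36\right) \left(- \frac{87}{10}\right) = \left(\left(- \frac{33}{61} - \frac{7}{5}\right) - 36\right) \left(- \frac{87}{10}\right) = \left(- \frac{592}{305} - 36\right) \left(- \frac{87}{10}\right) = \left(- \frac{11572}{305}\right) \left(- \frac{87}{10}\right) = \frac{503382}{1525}$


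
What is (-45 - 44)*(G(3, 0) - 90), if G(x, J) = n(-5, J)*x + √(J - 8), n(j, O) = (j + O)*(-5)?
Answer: 1335 - 178*I*√2 ≈ 1335.0 - 251.73*I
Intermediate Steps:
n(j, O) = -5*O - 5*j (n(j, O) = (O + j)*(-5) = -5*O - 5*j)
G(x, J) = √(-8 + J) + x*(25 - 5*J) (G(x, J) = (-5*J - 5*(-5))*x + √(J - 8) = (-5*J + 25)*x + √(-8 + J) = (25 - 5*J)*x + √(-8 + J) = x*(25 - 5*J) + √(-8 + J) = √(-8 + J) + x*(25 - 5*J))
(-45 - 44)*(G(3, 0) - 90) = (-45 - 44)*((√(-8 + 0) - 5*3*(-5 + 0)) - 90) = -89*((√(-8) - 5*3*(-5)) - 90) = -89*((2*I*√2 + 75) - 90) = -89*((75 + 2*I*√2) - 90) = -89*(-15 + 2*I*√2) = 1335 - 178*I*√2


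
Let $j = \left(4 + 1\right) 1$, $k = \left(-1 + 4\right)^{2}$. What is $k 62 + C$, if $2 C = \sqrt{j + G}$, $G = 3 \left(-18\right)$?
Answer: $558 + \frac{7 i}{2} \approx 558.0 + 3.5 i$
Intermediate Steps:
$k = 9$ ($k = 3^{2} = 9$)
$G = -54$
$j = 5$ ($j = 5 \cdot 1 = 5$)
$C = \frac{7 i}{2}$ ($C = \frac{\sqrt{5 - 54}}{2} = \frac{\sqrt{-49}}{2} = \frac{7 i}{2} \approx 3.5 i$)
$k 62 + C = 9 \cdot 62 + \frac{7 i}{2} = 558 + \frac{7 i}{2}$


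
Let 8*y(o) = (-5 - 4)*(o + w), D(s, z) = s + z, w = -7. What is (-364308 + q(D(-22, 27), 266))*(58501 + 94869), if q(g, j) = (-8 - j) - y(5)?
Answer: -111832572845/2 ≈ -5.5916e+10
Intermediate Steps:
y(o) = 63/8 - 9*o/8 (y(o) = ((-5 - 4)*(o - 7))/8 = (-9*(-7 + o))/8 = (63 - 9*o)/8 = 63/8 - 9*o/8)
q(g, j) = -41/4 - j (q(g, j) = (-8 - j) - (63/8 - 9/8*5) = (-8 - j) - (63/8 - 45/8) = (-8 - j) - 1*9/4 = (-8 - j) - 9/4 = -41/4 - j)
(-364308 + q(D(-22, 27), 266))*(58501 + 94869) = (-364308 + (-41/4 - 1*266))*(58501 + 94869) = (-364308 + (-41/4 - 266))*153370 = (-364308 - 1105/4)*153370 = -1458337/4*153370 = -111832572845/2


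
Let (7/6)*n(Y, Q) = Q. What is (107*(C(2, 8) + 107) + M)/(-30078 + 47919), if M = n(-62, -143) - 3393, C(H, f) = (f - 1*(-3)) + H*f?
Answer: 75757/124887 ≈ 0.60660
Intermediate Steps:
n(Y, Q) = 6*Q/7
C(H, f) = 3 + f + H*f (C(H, f) = (f + 3) + H*f = (3 + f) + H*f = 3 + f + H*f)
M = -24609/7 (M = (6/7)*(-143) - 3393 = -858/7 - 3393 = -24609/7 ≈ -3515.6)
(107*(C(2, 8) + 107) + M)/(-30078 + 47919) = (107*((3 + 8 + 2*8) + 107) - 24609/7)/(-30078 + 47919) = (107*((3 + 8 + 16) + 107) - 24609/7)/17841 = (107*(27 + 107) - 24609/7)*(1/17841) = (107*134 - 24609/7)*(1/17841) = (14338 - 24609/7)*(1/17841) = (75757/7)*(1/17841) = 75757/124887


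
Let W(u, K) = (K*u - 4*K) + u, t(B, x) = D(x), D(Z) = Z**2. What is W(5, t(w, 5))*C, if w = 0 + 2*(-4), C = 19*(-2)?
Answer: -1140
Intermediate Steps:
C = -38
w = -8 (w = 0 - 8 = -8)
t(B, x) = x**2
W(u, K) = u - 4*K + K*u (W(u, K) = (-4*K + K*u) + u = u - 4*K + K*u)
W(5, t(w, 5))*C = (5 - 4*5**2 + 5**2*5)*(-38) = (5 - 4*25 + 25*5)*(-38) = (5 - 100 + 125)*(-38) = 30*(-38) = -1140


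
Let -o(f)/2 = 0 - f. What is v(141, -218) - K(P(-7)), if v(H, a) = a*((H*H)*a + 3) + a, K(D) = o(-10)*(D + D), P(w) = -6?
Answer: 944823532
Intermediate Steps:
o(f) = 2*f (o(f) = -2*(0 - f) = -(-2)*f = 2*f)
K(D) = -40*D (K(D) = (2*(-10))*(D + D) = -40*D)
v(H, a) = a + a*(3 + a*H²) (v(H, a) = a*(H²*a + 3) + a = a*(a*H² + 3) + a = a*(3 + a*H²) + a = a + a*(3 + a*H²))
v(141, -218) - K(P(-7)) = -218*(4 - 218*141²) - (-40)*(-6) = -218*(4 - 218*19881) - 1*240 = -218*(4 - 4334058) - 240 = -218*(-4334054) - 240 = 944823772 - 240 = 944823532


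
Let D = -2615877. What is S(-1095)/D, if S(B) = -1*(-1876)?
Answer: -1876/2615877 ≈ -0.00071716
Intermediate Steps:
S(B) = 1876
S(-1095)/D = 1876/(-2615877) = 1876*(-1/2615877) = -1876/2615877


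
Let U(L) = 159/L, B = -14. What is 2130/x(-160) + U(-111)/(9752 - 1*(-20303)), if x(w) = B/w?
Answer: 189490763629/7784245 ≈ 24343.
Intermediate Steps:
x(w) = -14/w
2130/x(-160) + U(-111)/(9752 - 1*(-20303)) = 2130/((-14/(-160))) + (159/(-111))/(9752 - 1*(-20303)) = 2130/((-14*(-1/160))) + (159*(-1/111))/(9752 + 20303) = 2130/(7/80) - 53/37/30055 = 2130*(80/7) - 53/37*1/30055 = 170400/7 - 53/1112035 = 189490763629/7784245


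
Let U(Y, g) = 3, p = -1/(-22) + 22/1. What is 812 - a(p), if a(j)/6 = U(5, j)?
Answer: 794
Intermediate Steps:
p = 485/22 (p = -1*(-1/22) + 22*1 = 1/22 + 22 = 485/22 ≈ 22.045)
a(j) = 18 (a(j) = 6*3 = 18)
812 - a(p) = 812 - 1*18 = 812 - 18 = 794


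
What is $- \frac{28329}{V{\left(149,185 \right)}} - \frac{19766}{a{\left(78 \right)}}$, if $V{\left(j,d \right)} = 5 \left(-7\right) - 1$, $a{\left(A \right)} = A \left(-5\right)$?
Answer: $\frac{653327}{780} \approx 837.6$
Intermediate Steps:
$a{\left(A \right)} = - 5 A$
$V{\left(j,d \right)} = -36$ ($V{\left(j,d \right)} = -35 - 1 = -36$)
$- \frac{28329}{V{\left(149,185 \right)}} - \frac{19766}{a{\left(78 \right)}} = - \frac{28329}{-36} - \frac{19766}{\left(-5\right) 78} = \left(-28329\right) \left(- \frac{1}{36}\right) - \frac{19766}{-390} = \frac{9443}{12} - - \frac{9883}{195} = \frac{9443}{12} + \frac{9883}{195} = \frac{653327}{780}$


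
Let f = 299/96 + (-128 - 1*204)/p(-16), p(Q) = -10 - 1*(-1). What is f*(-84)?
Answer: -80647/24 ≈ -3360.3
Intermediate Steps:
p(Q) = -9 (p(Q) = -10 + 1 = -9)
f = 11521/288 (f = 299/96 + (-128 - 1*204)/(-9) = 299*(1/96) + (-128 - 204)*(-⅑) = 299/96 - 332*(-⅑) = 299/96 + 332/9 = 11521/288 ≈ 40.003)
f*(-84) = (11521/288)*(-84) = -80647/24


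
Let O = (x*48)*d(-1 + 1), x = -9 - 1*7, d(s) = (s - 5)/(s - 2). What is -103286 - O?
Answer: -101366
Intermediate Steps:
d(s) = (-5 + s)/(-2 + s)
x = -16 (x = -9 - 7 = -16)
O = -1920 (O = (-16*48)*((-5 + (-1 + 1))/(-2 + (-1 + 1))) = -768*(-5 + 0)/(-2 + 0) = -768*(-5)/(-2) = -(-384)*(-5) = -768*5/2 = -1920)
-103286 - O = -103286 - 1*(-1920) = -103286 + 1920 = -101366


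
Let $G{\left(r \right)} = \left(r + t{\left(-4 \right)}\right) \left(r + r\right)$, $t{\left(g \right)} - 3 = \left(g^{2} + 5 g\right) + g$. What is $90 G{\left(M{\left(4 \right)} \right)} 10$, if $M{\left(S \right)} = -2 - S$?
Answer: $118800$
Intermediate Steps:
$t{\left(g \right)} = 3 + g^{2} + 6 g$ ($t{\left(g \right)} = 3 + \left(\left(g^{2} + 5 g\right) + g\right) = 3 + \left(g^{2} + 6 g\right) = 3 + g^{2} + 6 g$)
$G{\left(r \right)} = 2 r \left(-5 + r\right)$ ($G{\left(r \right)} = \left(r + \left(3 + \left(-4\right)^{2} + 6 \left(-4\right)\right)\right) \left(r + r\right) = \left(r + \left(3 + 16 - 24\right)\right) 2 r = \left(r - 5\right) 2 r = \left(-5 + r\right) 2 r = 2 r \left(-5 + r\right)$)
$90 G{\left(M{\left(4 \right)} \right)} 10 = 90 \cdot 2 \left(-2 - 4\right) \left(-5 - 6\right) 10 = 90 \cdot 2 \left(-6\right) \left(-5 - 6\right) 10 = 90 \cdot 2 \left(-6\right) \left(-11\right) 10 = 90 \cdot 132 \cdot 10 = 11880 \cdot 10 = 118800$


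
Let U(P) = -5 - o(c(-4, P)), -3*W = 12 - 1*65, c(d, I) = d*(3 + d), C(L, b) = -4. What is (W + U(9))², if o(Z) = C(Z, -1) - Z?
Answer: 3844/9 ≈ 427.11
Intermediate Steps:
o(Z) = -4 - Z
W = 53/3 (W = -(12 - 1*65)/3 = -(12 - 65)/3 = -⅓*(-53) = 53/3 ≈ 17.667)
U(P) = 3 (U(P) = -5 - (-4 - (-4)*(3 - 4)) = -5 - (-4 - (-4)*(-1)) = -5 - (-4 - 1*4) = -5 - (-4 - 4) = -5 - 1*(-8) = -5 + 8 = 3)
(W + U(9))² = (53/3 + 3)² = (62/3)² = 3844/9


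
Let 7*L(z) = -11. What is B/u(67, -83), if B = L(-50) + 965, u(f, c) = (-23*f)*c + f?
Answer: 3372/447895 ≈ 0.0075286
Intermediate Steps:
u(f, c) = f - 23*c*f (u(f, c) = -23*c*f + f = f - 23*c*f)
L(z) = -11/7 (L(z) = (⅐)*(-11) = -11/7)
B = 6744/7 (B = -11/7 + 965 = 6744/7 ≈ 963.43)
B/u(67, -83) = 6744/(7*((67*(1 - 23*(-83))))) = 6744/(7*((67*(1 + 1909)))) = 6744/(7*((67*1910))) = (6744/7)/127970 = (6744/7)*(1/127970) = 3372/447895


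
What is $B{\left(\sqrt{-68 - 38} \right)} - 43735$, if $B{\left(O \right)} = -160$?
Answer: $-43895$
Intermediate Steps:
$B{\left(\sqrt{-68 - 38} \right)} - 43735 = -160 - 43735 = -43895$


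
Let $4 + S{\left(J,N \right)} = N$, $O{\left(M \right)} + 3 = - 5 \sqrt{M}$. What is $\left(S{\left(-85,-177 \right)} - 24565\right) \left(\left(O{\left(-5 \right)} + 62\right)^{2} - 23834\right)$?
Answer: $506748588 + 14600140 i \sqrt{5} \approx 5.0675 \cdot 10^{8} + 3.2647 \cdot 10^{7} i$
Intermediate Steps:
$O{\left(M \right)} = -3 - 5 \sqrt{M}$
$S{\left(J,N \right)} = -4 + N$
$\left(S{\left(-85,-177 \right)} - 24565\right) \left(\left(O{\left(-5 \right)} + 62\right)^{2} - 23834\right) = \left(\left(-4 - 177\right) - 24565\right) \left(\left(\left(-3 - 5 \sqrt{-5}\right) + 62\right)^{2} - 23834\right) = \left(-181 - 24565\right) \left(\left(\left(-3 - 5 i \sqrt{5}\right) + 62\right)^{2} - 23834\right) = - 24746 \left(\left(\left(-3 - 5 i \sqrt{5}\right) + 62\right)^{2} - 23834\right) = - 24746 \left(\left(59 - 5 i \sqrt{5}\right)^{2} - 23834\right) = - 24746 \left(-23834 + \left(59 - 5 i \sqrt{5}\right)^{2}\right) = 589796164 - 24746 \left(59 - 5 i \sqrt{5}\right)^{2}$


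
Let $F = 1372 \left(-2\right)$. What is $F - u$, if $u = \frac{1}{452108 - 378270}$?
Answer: $- \frac{202611473}{73838} \approx -2744.0$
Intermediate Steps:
$F = -2744$
$u = \frac{1}{73838} \approx 1.3543 \cdot 10^{-5}$
$F - u = -2744 - \frac{1}{73838} = - \frac{202611473}{73838}$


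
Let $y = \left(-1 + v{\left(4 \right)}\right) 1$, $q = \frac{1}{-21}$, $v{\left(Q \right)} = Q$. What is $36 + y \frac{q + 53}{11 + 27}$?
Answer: $\frac{5344}{133} \approx 40.18$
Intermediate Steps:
$q = - \frac{1}{21} \approx -0.047619$
$y = 3$ ($y = \left(-1 + 4\right) 1 = 3 \cdot 1 = 3$)
$36 + y \frac{q + 53}{11 + 27} = 36 + 3 \frac{- \frac{1}{21} + 53}{11 + 27} = 36 + 3 \frac{1112}{21 \cdot 38} = 36 + 3 \cdot \frac{1112}{21} \cdot \frac{1}{38} = 36 + 3 \cdot \frac{556}{399} = 36 + \frac{556}{133} = \frac{5344}{133}$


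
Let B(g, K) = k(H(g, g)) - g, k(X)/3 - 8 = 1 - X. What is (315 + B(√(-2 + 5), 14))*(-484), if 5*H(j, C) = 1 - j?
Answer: -826188/5 + 968*√3/5 ≈ -1.6490e+5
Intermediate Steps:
H(j, C) = ⅕ - j/5 (H(j, C) = (1 - j)/5 = ⅕ - j/5)
k(X) = 27 - 3*X (k(X) = 24 + 3*(1 - X) = 24 + (3 - 3*X) = 27 - 3*X)
B(g, K) = 132/5 - 2*g/5 (B(g, K) = (27 - 3*(⅕ - g/5)) - g = (27 + (-⅗ + 3*g/5)) - g = (132/5 + 3*g/5) - g = 132/5 - 2*g/5)
(315 + B(√(-2 + 5), 14))*(-484) = (315 + (132/5 - 2*√(-2 + 5)/5))*(-484) = (315 + (132/5 - 2*√3/5))*(-484) = (1707/5 - 2*√3/5)*(-484) = -826188/5 + 968*√3/5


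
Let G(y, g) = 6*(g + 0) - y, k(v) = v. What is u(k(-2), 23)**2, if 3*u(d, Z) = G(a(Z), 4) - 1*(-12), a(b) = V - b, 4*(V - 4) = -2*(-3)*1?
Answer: 11449/36 ≈ 318.03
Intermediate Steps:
V = 11/2 (V = 4 + (-2*(-3)*1)/4 = 4 + (6*1)/4 = 4 + (1/4)*6 = 4 + 3/2 = 11/2 ≈ 5.5000)
a(b) = 11/2 - b
G(y, g) = -y + 6*g (G(y, g) = 6*g - y = -y + 6*g)
u(d, Z) = 61/6 + Z/3 (u(d, Z) = ((-(11/2 - Z) + 6*4) - 1*(-12))/3 = (((-11/2 + Z) + 24) + 12)/3 = ((37/2 + Z) + 12)/3 = (61/2 + Z)/3 = 61/6 + Z/3)
u(k(-2), 23)**2 = (61/6 + (1/3)*23)**2 = (61/6 + 23/3)**2 = (107/6)**2 = 11449/36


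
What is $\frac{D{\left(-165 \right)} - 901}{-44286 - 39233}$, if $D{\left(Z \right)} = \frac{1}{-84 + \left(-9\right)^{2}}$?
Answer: $\frac{2704}{250557} \approx 0.010792$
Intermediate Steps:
$D{\left(Z \right)} = - \frac{1}{3}$ ($D{\left(Z \right)} = \frac{1}{-84 + 81} = \frac{1}{-3} = - \frac{1}{3}$)
$\frac{D{\left(-165 \right)} - 901}{-44286 - 39233} = \frac{- \frac{1}{3} - 901}{-44286 - 39233} = - \frac{2704}{3 \left(-83519\right)} = \left(- \frac{2704}{3}\right) \left(- \frac{1}{83519}\right) = \frac{2704}{250557}$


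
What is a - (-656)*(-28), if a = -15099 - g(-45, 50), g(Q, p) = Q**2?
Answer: -35492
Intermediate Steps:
a = -17124 (a = -15099 - 1*(-45)**2 = -15099 - 1*2025 = -15099 - 2025 = -17124)
a - (-656)*(-28) = -17124 - (-656)*(-28) = -17124 - 1*18368 = -17124 - 18368 = -35492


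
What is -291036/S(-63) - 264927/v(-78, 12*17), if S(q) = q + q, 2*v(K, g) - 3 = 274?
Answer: 2309228/5817 ≈ 396.98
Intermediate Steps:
v(K, g) = 277/2 (v(K, g) = 3/2 + (½)*274 = 3/2 + 137 = 277/2)
S(q) = 2*q
-291036/S(-63) - 264927/v(-78, 12*17) = -291036/(2*(-63)) - 264927/277/2 = -291036/(-126) - 264927*2/277 = -291036*(-1/126) - 529854/277 = 48506/21 - 529854/277 = 2309228/5817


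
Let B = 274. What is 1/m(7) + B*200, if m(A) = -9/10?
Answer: 493190/9 ≈ 54799.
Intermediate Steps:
m(A) = -9/10 (m(A) = -9*⅒ = -9/10)
1/m(7) + B*200 = 1/(-9/10) + 274*200 = -10/9 + 54800 = 493190/9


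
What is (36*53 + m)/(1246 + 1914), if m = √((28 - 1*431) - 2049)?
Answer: 477/790 + I*√613/1580 ≈ 0.6038 + 0.01567*I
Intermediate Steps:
m = 2*I*√613 (m = √((28 - 431) - 2049) = √(-403 - 2049) = √(-2452) = 2*I*√613 ≈ 49.518*I)
(36*53 + m)/(1246 + 1914) = (36*53 + 2*I*√613)/(1246 + 1914) = (1908 + 2*I*√613)/3160 = (1908 + 2*I*√613)*(1/3160) = 477/790 + I*√613/1580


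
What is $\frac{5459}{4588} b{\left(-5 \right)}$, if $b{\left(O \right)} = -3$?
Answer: $- \frac{16377}{4588} \approx -3.5695$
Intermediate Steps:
$\frac{5459}{4588} b{\left(-5 \right)} = \frac{5459}{4588} \left(-3\right) = - \frac{16377}{4588}$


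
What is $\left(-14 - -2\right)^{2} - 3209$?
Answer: $-3065$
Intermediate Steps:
$\left(-14 - -2\right)^{2} - 3209 = \left(-14 + \left(-3 + 5\right)\right)^{2} - 3209 = \left(-14 + 2\right)^{2} - 3209 = \left(-12\right)^{2} - 3209 = 144 - 3209 = -3065$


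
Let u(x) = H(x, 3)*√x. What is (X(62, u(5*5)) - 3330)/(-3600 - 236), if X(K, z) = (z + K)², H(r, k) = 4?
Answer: -1697/1918 ≈ -0.88478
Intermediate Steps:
u(x) = 4*√x
X(K, z) = (K + z)²
(X(62, u(5*5)) - 3330)/(-3600 - 236) = ((62 + 4*√(5*5))² - 3330)/(-3600 - 236) = ((62 + 4*√25)² - 3330)/(-3836) = ((62 + 4*5)² - 3330)*(-1/3836) = ((62 + 20)² - 3330)*(-1/3836) = (82² - 3330)*(-1/3836) = (6724 - 3330)*(-1/3836) = 3394*(-1/3836) = -1697/1918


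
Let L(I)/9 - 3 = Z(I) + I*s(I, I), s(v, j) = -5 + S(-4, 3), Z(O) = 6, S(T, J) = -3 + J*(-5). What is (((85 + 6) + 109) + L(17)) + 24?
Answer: -3214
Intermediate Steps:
S(T, J) = -3 - 5*J
s(v, j) = -23 (s(v, j) = -5 + (-3 - 5*3) = -5 + (-3 - 15) = -5 - 18 = -23)
L(I) = 81 - 207*I (L(I) = 27 + 9*(6 + I*(-23)) = 27 + 9*(6 - 23*I) = 27 + (54 - 207*I) = 81 - 207*I)
(((85 + 6) + 109) + L(17)) + 24 = (((85 + 6) + 109) + (81 - 207*17)) + 24 = ((91 + 109) + (81 - 3519)) + 24 = (200 - 3438) + 24 = -3238 + 24 = -3214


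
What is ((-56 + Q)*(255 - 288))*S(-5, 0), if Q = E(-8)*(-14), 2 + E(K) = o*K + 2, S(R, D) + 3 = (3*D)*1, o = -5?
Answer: -60984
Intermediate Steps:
S(R, D) = -3 + 3*D (S(R, D) = -3 + (3*D)*1 = -3 + 3*D)
E(K) = -5*K (E(K) = -2 + (-5*K + 2) = -2 + (2 - 5*K) = -5*K)
Q = -560 (Q = -5*(-8)*(-14) = 40*(-14) = -560)
((-56 + Q)*(255 - 288))*S(-5, 0) = ((-56 - 560)*(255 - 288))*(-3 + 3*0) = (-616*(-33))*(-3 + 0) = 20328*(-3) = -60984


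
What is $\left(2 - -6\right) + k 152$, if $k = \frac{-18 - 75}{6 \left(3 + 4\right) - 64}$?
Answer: $\frac{7156}{11} \approx 650.54$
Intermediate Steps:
$k = \frac{93}{22}$ ($k = - \frac{93}{6 \cdot 7 - 64} = - \frac{93}{42 - 64} = - \frac{93}{-22} = \left(-93\right) \left(- \frac{1}{22}\right) = \frac{93}{22} \approx 4.2273$)
$\left(2 - -6\right) + k 152 = \left(2 - -6\right) + \frac{93}{22} \cdot 152 = \left(2 + 6\right) + \frac{7068}{11} = 8 + \frac{7068}{11} = \frac{7156}{11}$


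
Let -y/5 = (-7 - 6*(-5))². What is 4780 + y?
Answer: 2135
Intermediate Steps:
y = -2645 (y = -5*(-7 - 6*(-5))² = -5*(-7 + 30)² = -5*23² = -5*529 = -2645)
4780 + y = 4780 - 2645 = 2135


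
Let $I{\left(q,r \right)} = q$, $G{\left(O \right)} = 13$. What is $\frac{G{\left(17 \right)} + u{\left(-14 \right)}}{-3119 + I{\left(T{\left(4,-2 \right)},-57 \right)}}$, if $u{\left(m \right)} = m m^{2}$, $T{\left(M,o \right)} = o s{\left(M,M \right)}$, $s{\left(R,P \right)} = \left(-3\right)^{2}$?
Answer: $\frac{2731}{3137} \approx 0.87058$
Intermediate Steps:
$s{\left(R,P \right)} = 9$
$T{\left(M,o \right)} = 9 o$ ($T{\left(M,o \right)} = o 9 = 9 o$)
$u{\left(m \right)} = m^{3}$
$\frac{G{\left(17 \right)} + u{\left(-14 \right)}}{-3119 + I{\left(T{\left(4,-2 \right)},-57 \right)}} = \frac{13 + \left(-14\right)^{3}}{-3119 + 9 \left(-2\right)} = \frac{13 - 2744}{-3119 - 18} = - \frac{2731}{-3137} = \left(-2731\right) \left(- \frac{1}{3137}\right) = \frac{2731}{3137}$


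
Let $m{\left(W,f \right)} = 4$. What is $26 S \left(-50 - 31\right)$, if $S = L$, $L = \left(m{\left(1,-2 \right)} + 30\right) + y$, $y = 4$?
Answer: $-80028$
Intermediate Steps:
$L = 38$ ($L = \left(4 + 30\right) + 4 = 34 + 4 = 38$)
$S = 38$
$26 S \left(-50 - 31\right) = 26 \cdot 38 \left(-50 - 31\right) = 988 \left(-81\right) = -80028$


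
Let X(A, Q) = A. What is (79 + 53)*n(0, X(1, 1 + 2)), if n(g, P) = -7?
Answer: -924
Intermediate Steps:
(79 + 53)*n(0, X(1, 1 + 2)) = (79 + 53)*(-7) = 132*(-7) = -924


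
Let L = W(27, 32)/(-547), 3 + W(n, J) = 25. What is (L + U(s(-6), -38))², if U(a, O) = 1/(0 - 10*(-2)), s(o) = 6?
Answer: 11449/119683600 ≈ 9.5661e-5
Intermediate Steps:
U(a, O) = 1/20 (U(a, O) = 1/(0 + 20) = 1/20)
W(n, J) = 22 (W(n, J) = -3 + 25 = 22)
L = -22/547 (L = 22/(-547) = 22*(-1/547) = -22/547 ≈ -0.040219)
(L + U(s(-6), -38))² = (-22/547 + 1/20)² = (107/10940)² = 11449/119683600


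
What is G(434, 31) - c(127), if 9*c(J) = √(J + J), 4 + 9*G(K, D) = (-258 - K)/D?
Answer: -272/93 - √254/9 ≈ -4.6955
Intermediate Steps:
G(K, D) = -4/9 + (-258 - K)/(9*D) (G(K, D) = -4/9 + ((-258 - K)/D)/9 = -4/9 + (-258 - K)/(9*D))
c(J) = √2*√J/9 (c(J) = √(J + J)/9 = √(2*J)/9 = (√2*√J)/9 = √2*√J/9)
G(434, 31) - c(127) = (⅑)*(-258 - 1*434 - 4*31)/31 - √2*√127/9 = (⅑)*(1/31)*(-258 - 434 - 124) - √254/9 = (⅑)*(1/31)*(-816) - √254/9 = -272/93 - √254/9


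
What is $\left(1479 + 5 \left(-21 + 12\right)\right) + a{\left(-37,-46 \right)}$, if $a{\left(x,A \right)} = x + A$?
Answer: $1351$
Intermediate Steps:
$a{\left(x,A \right)} = A + x$
$\left(1479 + 5 \left(-21 + 12\right)\right) + a{\left(-37,-46 \right)} = \left(1479 + 5 \left(-21 + 12\right)\right) - 83 = \left(1479 + 5 \left(-9\right)\right) - 83 = \left(1479 - 45\right) - 83 = 1434 - 83 = 1351$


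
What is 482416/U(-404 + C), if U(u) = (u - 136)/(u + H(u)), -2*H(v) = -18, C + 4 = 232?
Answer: 10070434/39 ≈ 2.5822e+5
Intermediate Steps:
C = 228 (C = -4 + 232 = 228)
H(v) = 9 (H(v) = -½*(-18) = 9)
U(u) = (-136 + u)/(9 + u) (U(u) = (u - 136)/(u + 9) = (-136 + u)/(9 + u))
482416/U(-404 + C) = 482416/(((-136 + (-404 + 228))/(9 + (-404 + 228)))) = 482416/(((-136 - 176)/(9 - 176))) = 482416/((-312/(-167))) = 482416/((-1/167*(-312))) = 482416/(312/167) = 482416*(167/312) = 10070434/39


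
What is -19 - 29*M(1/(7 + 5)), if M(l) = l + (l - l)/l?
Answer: -257/12 ≈ -21.417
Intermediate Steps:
M(l) = l (M(l) = l + 0/l = l + 0 = l)
-19 - 29*M(1/(7 + 5)) = -19 - 29/(7 + 5) = -19 - 29/12 = -257/12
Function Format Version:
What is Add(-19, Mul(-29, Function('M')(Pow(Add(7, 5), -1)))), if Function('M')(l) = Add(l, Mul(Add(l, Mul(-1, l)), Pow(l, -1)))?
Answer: Rational(-257, 12) ≈ -21.417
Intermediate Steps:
Function('M')(l) = l (Function('M')(l) = Add(l, Mul(0, Pow(l, -1))) = Add(l, 0) = l)
Add(-19, Mul(-29, Function('M')(Pow(Add(7, 5), -1)))) = Add(-19, Mul(-29, Pow(Add(7, 5), -1))) = Add(-19, Mul(-29, Pow(12, -1))) = Add(-19, Mul(-29, Rational(1, 12))) = Add(-19, Rational(-29, 12)) = Rational(-257, 12)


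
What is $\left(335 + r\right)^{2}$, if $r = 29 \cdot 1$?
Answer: $132496$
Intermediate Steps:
$r = 29$
$\left(335 + r\right)^{2} = \left(335 + 29\right)^{2} = 364^{2} = 132496$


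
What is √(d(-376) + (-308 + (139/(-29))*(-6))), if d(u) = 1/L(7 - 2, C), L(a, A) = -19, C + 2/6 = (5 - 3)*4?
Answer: 3*I*√9421549/551 ≈ 16.712*I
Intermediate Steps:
C = 23/3 (C = -⅓ + (5 - 3)*4 = -⅓ + 2*4 = -⅓ + 8 = 23/3 ≈ 7.6667)
d(u) = -1/19 (d(u) = 1/(-19) = -1/19)
√(d(-376) + (-308 + (139/(-29))*(-6))) = √(-1/19 + (-308 + (139/(-29))*(-6))) = √(-1/19 + (-308 + (139*(-1/29))*(-6))) = √(-1/19 + (-308 - 139/29*(-6))) = √(-1/19 + (-308 + 834/29)) = √(-1/19 - 8098/29) = √(-153891/551) = 3*I*√9421549/551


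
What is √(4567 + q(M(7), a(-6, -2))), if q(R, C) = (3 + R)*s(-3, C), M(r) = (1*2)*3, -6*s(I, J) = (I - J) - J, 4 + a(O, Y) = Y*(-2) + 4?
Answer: √18334/2 ≈ 67.702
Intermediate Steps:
a(O, Y) = -2*Y (a(O, Y) = -4 + (Y*(-2) + 4) = -4 + (-2*Y + 4) = -4 + (4 - 2*Y) = -2*Y)
s(I, J) = -I/6 + J/3 (s(I, J) = -((I - J) - J)/6 = -(I - 2*J)/6 = -I/6 + J/3)
M(r) = 6 (M(r) = 2*3 = 6)
q(R, C) = (½ + C/3)*(3 + R) (q(R, C) = (3 + R)*(-⅙*(-3) + C/3) = (3 + R)*(½ + C/3) = (½ + C/3)*(3 + R))
√(4567 + q(M(7), a(-6, -2))) = √(4567 + (3 + 6)*(3 + 2*(-2*(-2)))/6) = √(4567 + (⅙)*9*(3 + 2*4)) = √(4567 + (⅙)*9*(3 + 8)) = √(4567 + (⅙)*9*11) = √(4567 + 33/2) = √(9167/2) = √18334/2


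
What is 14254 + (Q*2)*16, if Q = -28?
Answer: 13358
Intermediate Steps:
14254 + (Q*2)*16 = 14254 - 28*2*16 = 14254 - 56*16 = 14254 - 896 = 13358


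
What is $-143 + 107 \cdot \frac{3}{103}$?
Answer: $- \frac{14408}{103} \approx -139.88$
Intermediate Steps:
$-143 + 107 \cdot \frac{3}{103} = -143 + \frac{321}{103} = - \frac{14408}{103}$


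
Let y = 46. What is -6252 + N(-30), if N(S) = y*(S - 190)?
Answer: -16372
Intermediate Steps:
N(S) = -8740 + 46*S (N(S) = 46*(S - 190) = 46*(-190 + S) = -8740 + 46*S)
-6252 + N(-30) = -6252 + (-8740 + 46*(-30)) = -6252 + (-8740 - 1380) = -6252 - 10120 = -16372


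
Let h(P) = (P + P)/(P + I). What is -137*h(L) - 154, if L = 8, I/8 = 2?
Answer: -736/3 ≈ -245.33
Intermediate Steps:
I = 16 (I = 8*2 = 16)
h(P) = 2*P/(16 + P) (h(P) = (P + P)/(P + 16) = (2*P)/(16 + P) = 2*P/(16 + P))
-137*h(L) - 154 = -274*8/(16 + 8) - 154 = -274*8/24 - 154 = -137*⅔ - 154 = -274/3 - 154 = -736/3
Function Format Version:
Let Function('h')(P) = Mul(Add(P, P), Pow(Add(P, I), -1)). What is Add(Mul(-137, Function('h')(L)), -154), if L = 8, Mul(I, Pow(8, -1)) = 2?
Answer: Rational(-736, 3) ≈ -245.33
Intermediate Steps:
I = 16 (I = Mul(8, 2) = 16)
Function('h')(P) = Mul(2, P, Pow(Add(16, P), -1)) (Function('h')(P) = Mul(Add(P, P), Pow(Add(P, 16), -1)) = Mul(Mul(2, P), Pow(Add(16, P), -1)) = Mul(2, P, Pow(Add(16, P), -1)))
Add(Mul(-137, Function('h')(L)), -154) = Add(Mul(-137, Mul(2, 8, Pow(Add(16, 8), -1))), -154) = Add(Mul(-137, Mul(2, 8, Pow(24, -1))), -154) = Add(Mul(-137, Mul(2, 8, Rational(1, 24))), -154) = Add(Mul(-137, Rational(2, 3)), -154) = Add(Rational(-274, 3), -154) = Rational(-736, 3)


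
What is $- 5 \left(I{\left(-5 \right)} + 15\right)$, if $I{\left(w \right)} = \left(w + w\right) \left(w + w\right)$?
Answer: $-575$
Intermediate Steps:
$I{\left(w \right)} = 4 w^{2}$ ($I{\left(w \right)} = 2 w 2 w = 4 w^{2}$)
$- 5 \left(I{\left(-5 \right)} + 15\right) = - 5 \left(4 \left(-5\right)^{2} + 15\right) = - 5 \left(4 \cdot 25 + 15\right) = - 5 \left(100 + 15\right) = \left(-5\right) 115 = -575$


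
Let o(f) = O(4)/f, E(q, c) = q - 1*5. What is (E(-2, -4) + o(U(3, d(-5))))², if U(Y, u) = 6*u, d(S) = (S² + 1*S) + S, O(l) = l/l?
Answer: 395641/8100 ≈ 48.845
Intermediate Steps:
O(l) = 1
E(q, c) = -5 + q (E(q, c) = q - 5 = -5 + q)
d(S) = S² + 2*S (d(S) = (S² + S) + S = (S + S²) + S = S² + 2*S)
o(f) = 1/f
(E(-2, -4) + o(U(3, d(-5))))² = ((-5 - 2) + 1/(6*(-5*(2 - 5))))² = (-7 + 1/(6*(-5*(-3))))² = (-7 + 1/(6*15))² = (-7 + 1/90)² = (-629/90)² = 395641/8100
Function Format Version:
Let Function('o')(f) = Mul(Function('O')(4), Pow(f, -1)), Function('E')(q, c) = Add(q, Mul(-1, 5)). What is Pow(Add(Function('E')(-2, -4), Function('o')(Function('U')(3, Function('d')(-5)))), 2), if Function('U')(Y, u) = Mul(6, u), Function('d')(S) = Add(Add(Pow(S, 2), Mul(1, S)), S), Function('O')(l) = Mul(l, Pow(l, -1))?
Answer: Rational(395641, 8100) ≈ 48.845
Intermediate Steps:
Function('O')(l) = 1
Function('E')(q, c) = Add(-5, q) (Function('E')(q, c) = Add(q, -5) = Add(-5, q))
Function('d')(S) = Add(Pow(S, 2), Mul(2, S)) (Function('d')(S) = Add(Add(Pow(S, 2), S), S) = Add(Add(S, Pow(S, 2)), S) = Add(Pow(S, 2), Mul(2, S)))
Function('o')(f) = Pow(f, -1) (Function('o')(f) = Mul(1, Pow(f, -1)) = Pow(f, -1))
Pow(Add(Function('E')(-2, -4), Function('o')(Function('U')(3, Function('d')(-5)))), 2) = Pow(Add(Add(-5, -2), Pow(Mul(6, Mul(-5, Add(2, -5))), -1)), 2) = Pow(Add(-7, Pow(Mul(6, Mul(-5, -3)), -1)), 2) = Pow(Add(-7, Pow(Mul(6, 15), -1)), 2) = Pow(Add(-7, Pow(90, -1)), 2) = Pow(Add(-7, Rational(1, 90)), 2) = Pow(Rational(-629, 90), 2) = Rational(395641, 8100)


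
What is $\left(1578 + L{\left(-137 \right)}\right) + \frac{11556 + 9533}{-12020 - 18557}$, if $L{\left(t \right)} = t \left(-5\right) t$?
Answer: $- \frac{2821269148}{30577} \approx -92268.0$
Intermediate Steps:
$L{\left(t \right)} = - 5 t^{2}$ ($L{\left(t \right)} = - 5 t t = - 5 t^{2}$)
$\left(1578 + L{\left(-137 \right)}\right) + \frac{11556 + 9533}{-12020 - 18557} = \left(1578 - 5 \left(-137\right)^{2}\right) + \frac{11556 + 9533}{-12020 - 18557} = \left(1578 - 93845\right) + \frac{21089}{-30577} = \left(1578 - 93845\right) + 21089 \left(- \frac{1}{30577}\right) = -92267 - \frac{21089}{30577} = - \frac{2821269148}{30577}$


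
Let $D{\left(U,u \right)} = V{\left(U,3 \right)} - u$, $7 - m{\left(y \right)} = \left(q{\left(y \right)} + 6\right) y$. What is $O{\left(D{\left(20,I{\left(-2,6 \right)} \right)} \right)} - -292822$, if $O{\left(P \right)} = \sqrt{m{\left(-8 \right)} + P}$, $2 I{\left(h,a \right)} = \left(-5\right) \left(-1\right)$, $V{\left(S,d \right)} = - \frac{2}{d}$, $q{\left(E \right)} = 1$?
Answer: $292822 + \frac{\sqrt{2154}}{6} \approx 2.9283 \cdot 10^{5}$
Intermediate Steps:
$m{\left(y \right)} = 7 - 7 y$ ($m{\left(y \right)} = 7 - \left(1 + 6\right) y = 7 - 7 y$)
$I{\left(h,a \right)} = \frac{5}{2}$ ($I{\left(h,a \right)} = \frac{\left(-5\right) \left(-1\right)}{2} = \frac{1}{2} \cdot 5 = \frac{5}{2}$)
$D{\left(U,u \right)} = - \frac{2}{3} - u$
$O{\left(P \right)} = \sqrt{63 + P}$ ($O{\left(P \right)} = \sqrt{\left(7 - -56\right) + P} = \sqrt{\left(7 + 56\right) + P} = \sqrt{63 + P}$)
$O{\left(D{\left(20,I{\left(-2,6 \right)} \right)} \right)} - -292822 = \sqrt{63 - \frac{19}{6}} - -292822 = \sqrt{63 - \frac{19}{6}} + 292822 = \sqrt{\frac{359}{6}} + 292822 = \frac{\sqrt{2154}}{6} + 292822 = 292822 + \frac{\sqrt{2154}}{6}$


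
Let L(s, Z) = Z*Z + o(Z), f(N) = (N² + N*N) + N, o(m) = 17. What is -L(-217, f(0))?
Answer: -17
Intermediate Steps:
f(N) = N + 2*N² (f(N) = (N² + N²) + N = 2*N² + N = N + 2*N²)
L(s, Z) = 17 + Z² (L(s, Z) = Z*Z + 17 = Z² + 17 = 17 + Z²)
-L(-217, f(0)) = -(17 + (0*(1 + 2*0))²) = -(17 + (0*(1 + 0))²) = -(17 + (0*1)²) = -(17 + 0²) = -(17 + 0) = -1*17 = -17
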